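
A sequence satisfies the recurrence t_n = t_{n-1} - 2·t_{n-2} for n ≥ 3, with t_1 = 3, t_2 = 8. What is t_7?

46

Iterate the recurrence:
t_3 = 2, t_4 = -14, t_5 = -18, t_6 = 10, t_7 = 46.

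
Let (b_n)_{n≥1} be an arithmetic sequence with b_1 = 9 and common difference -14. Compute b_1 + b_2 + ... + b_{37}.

b_n = 9 + (n - 1)·(-14).
b_{37} = -495; S = 37·(9 + (-495))/2 = -8991.

-8991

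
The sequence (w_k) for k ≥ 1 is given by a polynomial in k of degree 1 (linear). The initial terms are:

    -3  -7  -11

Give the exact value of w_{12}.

1st diffs: -4, -4 (constant).
So w_k = -4k + 1.
Evaluating at k = 12 gives w_{12} = -47.

-47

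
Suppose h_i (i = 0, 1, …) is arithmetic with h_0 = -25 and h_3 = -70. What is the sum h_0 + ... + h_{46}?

-17390

Common difference d = (-70 - (-25)) / (3 - 0) = -15.
h_i = -25 + (i - 0)·(-15).
h_{46} = -715; S = 47·(-25 + (-715))/2 = -17390.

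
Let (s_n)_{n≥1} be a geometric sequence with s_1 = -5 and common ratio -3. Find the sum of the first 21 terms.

-13075441505

s_n = (-5)·(-3)^(n-1).
S = (-5)·((-3)^21 - 1)/(-3 - 1) = (-5)·(-10460353203 - 1)/(-4) = -13075441505.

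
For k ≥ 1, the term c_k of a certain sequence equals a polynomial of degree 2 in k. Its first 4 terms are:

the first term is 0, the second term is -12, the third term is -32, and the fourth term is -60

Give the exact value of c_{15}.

-896

1st diffs: -12, -20, -28.
2nd diffs: -8, -8 (constant).
So c_k = -4k^2 + 4.
Evaluating at k = 15 gives c_{15} = -896.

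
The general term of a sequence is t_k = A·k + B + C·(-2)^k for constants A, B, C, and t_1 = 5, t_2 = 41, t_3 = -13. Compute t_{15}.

Write the equations: A + B - 2C = 5; 2A + B + 4C = 41; 3A + B - 8C = -13.
Subtracting the first from the second: A + 6C = 36.
Subtracting the second from the third: A - 12C = -54.
Solving: C = 5, A = 6, then B = 9.
Therefore t_{15} = 90 + 9 + 5·(-32768) = -163741.

-163741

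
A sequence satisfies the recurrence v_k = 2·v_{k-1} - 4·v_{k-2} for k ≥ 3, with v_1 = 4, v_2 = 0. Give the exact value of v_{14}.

0

Step forward from the initial values:
v_3 = -16; v_4 = -32; v_5 = 0; …; v_{11} = 0; v_{12} = 8192; v_{13} = 16384; v_{14} = 0.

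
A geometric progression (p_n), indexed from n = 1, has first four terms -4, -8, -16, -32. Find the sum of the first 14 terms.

-65532

Common ratio r = 2.
p_n = (-4)·2^(n-1).
S = (-4)·(2^14 - 1)/(2 - 1) = (-4)·(16384 - 1)/(1) = -65532.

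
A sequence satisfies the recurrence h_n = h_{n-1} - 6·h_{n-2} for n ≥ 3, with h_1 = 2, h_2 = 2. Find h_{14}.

60842

Step forward from the initial values:
h_3 = -10; h_4 = -22; h_5 = 38; …; h_{11} = 10118; h_{12} = -24310; h_{13} = -85018; h_{14} = 60842.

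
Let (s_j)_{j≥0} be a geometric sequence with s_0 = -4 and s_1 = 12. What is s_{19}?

Common ratio r = -3.
s_j = (-4)·(-3)^(j-0).
s_{19} = (-4)·(-3)^19 = 4649045868.

4649045868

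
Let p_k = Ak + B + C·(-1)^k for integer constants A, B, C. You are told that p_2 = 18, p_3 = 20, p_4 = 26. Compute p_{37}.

156

Plug in k = 2, 3, 4: 2A + B + C = 18; 3A + B - C = 20; 4A + B + C = 26.
Subtracting the first from the second: A - 2C = 2.
Subtracting the second from the third: A + 2C = 6.
Solving: C = 1, A = 4, then B = 9.
So p_k = 4·k + 9 + 1·(-1)^k; at k=37 this is 156.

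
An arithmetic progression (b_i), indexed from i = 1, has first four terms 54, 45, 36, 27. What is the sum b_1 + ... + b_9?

162

Common difference d = -9.
b_i = 54 + (i - 1)·(-9).
b_9 = -18; S = 9·(54 + (-18))/2 = 162.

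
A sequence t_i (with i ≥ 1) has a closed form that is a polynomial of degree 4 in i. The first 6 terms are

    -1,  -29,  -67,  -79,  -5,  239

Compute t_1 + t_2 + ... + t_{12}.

32768

1st diffs: -28, -38, -12, 74, 244.
2nd diffs: -10, 26, 86, 170.
3rd diffs: 36, 60, 84.
4th diffs: 24, 24 (constant).
So t_i = i^4 - 4i^3 - 6i^2 + 3i + 5.
Continuing: …, 761, 1693, 3191, 5435, …, t_{12} = 13001.
Summing i = 1..12 (12 terms) gives 32768.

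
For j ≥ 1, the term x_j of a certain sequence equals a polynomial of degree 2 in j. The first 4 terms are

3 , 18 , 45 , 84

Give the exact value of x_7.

273

1st diffs: 15, 27, 39.
2nd diffs: 12, 12 (constant).
Newton forward-difference form: x_j = 3 + 15·C(j-1,1) + 12·C(j-1,2).
At j = 7: j-1 = 6, so x_7 = 3 + 90 + 180 = 273.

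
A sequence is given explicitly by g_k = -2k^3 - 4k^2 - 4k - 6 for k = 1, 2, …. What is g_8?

g_8 = -2·8^3 - 4·8^2 - 4·8 - 6 = -1318.

-1318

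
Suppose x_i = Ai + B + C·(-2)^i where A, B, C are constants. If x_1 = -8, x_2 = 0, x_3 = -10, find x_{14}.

At i = 1, 2, 3: A + B - 2C = -8; 2A + B + 4C = 0; 3A + B - 8C = -10.
Subtracting the first from the second: A + 6C = 8.
Subtracting the second from the third: A - 12C = -10.
Solving: C = 1, A = 2, then B = -8.
Hence x_{14} = 2·14 + (-8) + 1·16384 = 16404.

16404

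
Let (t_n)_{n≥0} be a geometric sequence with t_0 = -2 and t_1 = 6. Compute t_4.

Common ratio r = -3.
t_n = (-2)·(-3)^(n-0).
t_4 = (-2)·(-3)^4 = -162.

-162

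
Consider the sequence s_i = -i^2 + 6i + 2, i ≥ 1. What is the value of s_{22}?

s_{22} = -1·22^2 + 6·22 + 2 = -350.

-350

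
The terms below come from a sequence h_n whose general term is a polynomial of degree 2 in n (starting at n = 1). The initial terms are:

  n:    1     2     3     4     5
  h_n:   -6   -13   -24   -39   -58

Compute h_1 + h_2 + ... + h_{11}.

1st diffs: -7, -11, -15, -19.
2nd diffs: -4, -4, -4 (constant).
Newton forward-difference form: h_n = -6 + (-7)·C(n-1,1) + (-4)·C(n-1,2).
Continuing: …, -81, -108, -139, -174, …, h_{11} = -256.
Summing n = 1..11 (11 terms) gives -1111.

-1111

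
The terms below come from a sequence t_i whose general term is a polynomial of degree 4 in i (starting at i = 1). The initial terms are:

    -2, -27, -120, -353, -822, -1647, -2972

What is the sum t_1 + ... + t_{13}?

-103792

1st diffs: -25, -93, -233, -469, -825, -1325.
2nd diffs: -68, -140, -236, -356, -500.
3rd diffs: -72, -96, -120, -144.
4th diffs: -24, -24, -24 (constant).
So t_i = -i^4 - 2i^3 + 3i^2 - 5i + 3.
Continuing: …, -4965, -7818, -11747, -16992, …, t_{13} = -32510.
Summing i = 1..13 (13 terms) gives -103792.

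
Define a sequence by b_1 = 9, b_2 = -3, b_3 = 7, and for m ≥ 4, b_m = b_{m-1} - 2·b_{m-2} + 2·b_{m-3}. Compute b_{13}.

b_4 = 31; b_5 = 11; b_6 = -37; b_7 = 3; b_8 = 99; b_9 = 19; b_{10} = -173; b_{11} = -13; b_{12} = 371; b_{13} = 51.

51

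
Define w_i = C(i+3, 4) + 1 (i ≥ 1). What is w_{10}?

C(13, 4) = 715, so w_{10} = 716.

716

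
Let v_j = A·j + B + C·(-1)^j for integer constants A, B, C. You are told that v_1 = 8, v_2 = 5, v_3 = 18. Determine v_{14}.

At j = 1, 2, 3: A + B - C = 8; 2A + B + C = 5; 3A + B - C = 18.
Subtracting the first from the second: A + 2C = -3.
Subtracting the second from the third: A - 2C = 13.
Solving: C = -4, A = 5, then B = -1.
Therefore v_{14} = 70 + (-1) + (-4)·1 = 65.

65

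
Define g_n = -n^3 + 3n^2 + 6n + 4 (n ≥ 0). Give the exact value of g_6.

-68

g_6 = -1·6^3 + 3·6^2 + 6·6 + 4 = -68.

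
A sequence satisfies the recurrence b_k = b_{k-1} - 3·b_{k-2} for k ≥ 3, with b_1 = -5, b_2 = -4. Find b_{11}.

b_3 = 11  b_4 = 23  b_5 = -10  b_6 = -79  b_7 = -49  b_8 = 188  b_9 = 335  b_{10} = -229  b_{11} = -1234.

-1234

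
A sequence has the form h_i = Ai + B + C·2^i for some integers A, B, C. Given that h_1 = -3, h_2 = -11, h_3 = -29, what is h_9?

-2537

At i = 1, 2, 3: A + B + 2C = -3; 2A + B + 4C = -11; 3A + B + 8C = -29.
Subtracting the first from the second: A + 2C = -8.
Subtracting the second from the third: A + 4C = -18.
Solving: C = -5, A = 2, then B = 5.
So h_i = 2·i + 5 + (-5)·2^i; at i=9 this is -2537.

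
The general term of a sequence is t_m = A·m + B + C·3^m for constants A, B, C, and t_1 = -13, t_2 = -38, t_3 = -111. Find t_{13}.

-6377305

At m = 1, 2, 3: A + B + 3C = -13; 2A + B + 9C = -38; 3A + B + 27C = -111.
Subtracting the first from the second: A + 6C = -25.
Subtracting the second from the third: A + 18C = -73.
Solving: C = -4, A = -1, then B = 0.
So t_m = -1·m + 0 + (-4)·3^m; at m=13 this is -6377305.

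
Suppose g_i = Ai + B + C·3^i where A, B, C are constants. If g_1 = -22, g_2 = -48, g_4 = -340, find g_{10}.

-236224

At i = 1, 2, 4: A + B + 3C = -22; 2A + B + 9C = -48; 4A + B + 81C = -340.
Subtracting the first from the second: A + 6C = -26.
Subtracting the second from the third: 2A + 72C = -292.
Solving: C = -4, A = -2, then B = -8.
Hence g_{10} = -2·10 + (-8) + (-4)·59049 = -236224.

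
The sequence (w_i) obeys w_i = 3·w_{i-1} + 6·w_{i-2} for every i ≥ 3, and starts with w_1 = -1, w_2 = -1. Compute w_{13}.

Iterate the recurrence:
w_3 = -9; w_4 = -33; w_5 = -153; …; w_{10} = -241137; w_{11} = -1054377; w_{12} = -4609953; w_{13} = -20156121.

-20156121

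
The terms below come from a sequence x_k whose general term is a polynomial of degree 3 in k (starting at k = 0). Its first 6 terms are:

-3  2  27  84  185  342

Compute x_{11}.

3132

1st diffs: 5, 25, 57, 101, 157.
2nd diffs: 20, 32, 44, 56.
3rd diffs: 12, 12, 12 (constant).
Newton forward-difference form: x_k = -3 + 5·C(k,1) + 20·C(k,2) + 12·C(k,3).
At k = 11: k = 11, so x_{11} = -3 + 55 + 1100 + 1980 = 3132.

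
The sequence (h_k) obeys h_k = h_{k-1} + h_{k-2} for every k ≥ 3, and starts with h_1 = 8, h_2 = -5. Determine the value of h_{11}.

-3

h_3 = 3, h_4 = -2, h_5 = 1, h_6 = -1, h_7 = 0, h_8 = -1, h_9 = -1, h_{10} = -2, h_{11} = -3.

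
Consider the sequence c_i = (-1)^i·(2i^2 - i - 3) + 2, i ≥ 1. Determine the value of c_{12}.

(-1)^12 = 1; 2i^2 - i - 3 at i=12 is 273; so c_{12} = 275.

275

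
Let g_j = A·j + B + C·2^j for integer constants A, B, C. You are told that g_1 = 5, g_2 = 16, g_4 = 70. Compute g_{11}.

8219

At j = 1, 2, 4: A + B + 2C = 5; 2A + B + 4C = 16; 4A + B + 16C = 70.
Subtracting the first from the second: A + 2C = 11.
Subtracting the second from the third: 2A + 12C = 54.
Solving: C = 4, A = 3, then B = -6.
Therefore g_{11} = 33 + (-6) + 4·2048 = 8219.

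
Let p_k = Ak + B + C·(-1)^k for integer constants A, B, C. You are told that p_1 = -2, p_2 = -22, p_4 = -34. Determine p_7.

-38

The three given values yield: A + B - C = -2; 2A + B + C = -22; 4A + B + C = -34.
Subtracting the first from the second: A + 2C = -20.
Subtracting the second from the third: 2A = -12.
Solving: C = -7, A = -6, then B = -3.
Hence p_7 = -6·7 + (-3) + (-7)·(-1) = -38.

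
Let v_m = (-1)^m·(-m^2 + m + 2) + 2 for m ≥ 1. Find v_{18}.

(-1)^18 = 1; -m^2 + m + 2 at m=18 is -304; so v_{18} = -302.

-302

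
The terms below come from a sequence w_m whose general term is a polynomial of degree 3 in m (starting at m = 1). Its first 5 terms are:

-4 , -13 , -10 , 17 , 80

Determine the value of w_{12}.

2537

1st diffs: -9, 3, 27, 63.
2nd diffs: 12, 24, 36.
3rd diffs: 12, 12 (constant).
So w_m = 2m^3 - 6m^2 - 5m + 5.
Evaluating at m = 12 gives w_{12} = 2537.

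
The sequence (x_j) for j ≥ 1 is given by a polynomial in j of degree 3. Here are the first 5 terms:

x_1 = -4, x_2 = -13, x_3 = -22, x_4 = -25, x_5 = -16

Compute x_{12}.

887

1st diffs: -9, -9, -3, 9.
2nd diffs: 0, 6, 12.
3rd diffs: 6, 6 (constant).
So x_j = j^3 - 6j^2 + 2j - 1.
Evaluating at j = 12 gives x_{12} = 887.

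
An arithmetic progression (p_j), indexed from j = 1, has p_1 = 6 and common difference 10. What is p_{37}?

p_j = 6 + (j - 1)·10.
p_{37} = 6 + 36·10 = 366.

366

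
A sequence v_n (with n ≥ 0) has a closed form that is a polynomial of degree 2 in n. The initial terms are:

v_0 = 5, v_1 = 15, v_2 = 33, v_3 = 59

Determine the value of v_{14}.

1st diffs: 10, 18, 26.
2nd diffs: 8, 8 (constant).
Newton forward-difference form: v_n = 5 + 10·C(n,1) + 8·C(n,2).
At n = 14: n = 14, so v_{14} = 5 + 140 + 728 = 873.

873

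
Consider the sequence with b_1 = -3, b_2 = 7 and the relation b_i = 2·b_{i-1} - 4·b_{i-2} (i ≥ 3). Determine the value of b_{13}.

-12288

Applying the relation repeatedly:
b_3 = 26  b_4 = 24  b_5 = -56  …  b_{10} = 1536  b_{11} = -3584  b_{12} = -13312  b_{13} = -12288.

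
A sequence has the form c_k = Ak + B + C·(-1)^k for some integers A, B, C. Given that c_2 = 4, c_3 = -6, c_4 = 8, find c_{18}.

36

Plug in k = 2, 3, 4: 2A + B + C = 4; 3A + B - C = -6; 4A + B + C = 8.
Subtracting the first from the second: A - 2C = -10.
Subtracting the second from the third: A + 2C = 14.
Solving: C = 6, A = 2, then B = -6.
So c_k = 2·k + (-6) + 6·(-1)^k; at k=18 this is 36.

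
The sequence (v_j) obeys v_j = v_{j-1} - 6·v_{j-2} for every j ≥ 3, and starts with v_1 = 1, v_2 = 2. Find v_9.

Applying the relation repeatedly:
v_3 = -4; v_4 = -16; v_5 = 8; v_6 = 104; v_7 = 56; v_8 = -568; v_9 = -904.

-904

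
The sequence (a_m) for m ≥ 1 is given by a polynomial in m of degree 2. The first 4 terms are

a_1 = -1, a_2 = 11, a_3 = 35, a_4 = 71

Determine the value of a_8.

335

1st diffs: 12, 24, 36.
2nd diffs: 12, 12 (constant).
Newton forward-difference form: a_m = -1 + 12·C(m-1,1) + 12·C(m-1,2).
At m = 8: m-1 = 7, so a_8 = -1 + 84 + 252 = 335.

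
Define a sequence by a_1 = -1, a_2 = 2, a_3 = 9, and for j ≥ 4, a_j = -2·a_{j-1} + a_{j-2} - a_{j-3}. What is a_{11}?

10429

Step forward from the initial values:
a_4 = -15;  a_5 = 37;  a_6 = -98;  a_7 = 248;  a_8 = -631;  a_9 = 1608;  a_{10} = -4095;  a_{11} = 10429.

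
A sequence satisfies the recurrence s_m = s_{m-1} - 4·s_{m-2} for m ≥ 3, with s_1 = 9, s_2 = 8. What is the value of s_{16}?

s_3 = -28, s_4 = -60, s_5 = 52, …, s_{13} = -37452, s_{14} = -25180, s_{15} = 124628, s_{16} = 225348.

225348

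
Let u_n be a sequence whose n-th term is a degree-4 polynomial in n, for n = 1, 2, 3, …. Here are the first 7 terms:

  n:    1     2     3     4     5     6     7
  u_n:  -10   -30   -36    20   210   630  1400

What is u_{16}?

1st diffs: -20, -6, 56, 190, 420, 770.
2nd diffs: 14, 62, 134, 230, 350.
3rd diffs: 48, 72, 96, 120.
4th diffs: 24, 24, 24 (constant).
Newton forward-difference form: u_n = -10 + (-20)·C(n-1,1) + 14·C(n-1,2) + 48·C(n-1,3) + 24·C(n-1,4).
At n = 16: n-1 = 15, so u_{16} = -10 - 300 + 1470 + 21840 + 32760 = 55760.

55760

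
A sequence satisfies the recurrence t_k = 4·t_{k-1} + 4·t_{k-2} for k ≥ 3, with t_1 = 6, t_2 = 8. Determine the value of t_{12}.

Compute successive terms:
t_3 = 56;  t_4 = 256;  t_5 = 1248;  t_6 = 6016;  t_7 = 29056;  t_8 = 140288;  t_9 = 677376;  t_{10} = 3270656;  t_{11} = 15792128;  t_{12} = 76251136.

76251136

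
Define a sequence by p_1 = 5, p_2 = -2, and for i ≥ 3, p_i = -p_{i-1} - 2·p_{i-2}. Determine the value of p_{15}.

p_3 = -8, p_4 = 12, p_5 = 4, …, p_{12} = -156, p_{13} = -140, p_{14} = 452, p_{15} = -172.

-172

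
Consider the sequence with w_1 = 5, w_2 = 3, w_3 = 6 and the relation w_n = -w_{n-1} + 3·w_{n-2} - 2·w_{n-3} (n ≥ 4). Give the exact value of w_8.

w_4 = -7; w_5 = 19; w_6 = -52; w_7 = 123; w_8 = -317.

-317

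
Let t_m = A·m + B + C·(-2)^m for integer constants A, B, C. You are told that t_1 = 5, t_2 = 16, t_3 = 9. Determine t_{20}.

Write the equations: A + B - 2C = 5; 2A + B + 4C = 16; 3A + B - 8C = 9.
Subtracting the first from the second: A + 6C = 11.
Subtracting the second from the third: A - 12C = -7.
Solving: C = 1, A = 5, then B = 2.
Therefore t_{20} = 100 + 2 + 1·1048576 = 1048678.

1048678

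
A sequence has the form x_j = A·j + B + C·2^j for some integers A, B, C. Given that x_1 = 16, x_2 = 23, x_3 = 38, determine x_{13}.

32764

The three given values yield: A + B + 2C = 16; 2A + B + 4C = 23; 3A + B + 8C = 38.
Subtracting the first from the second: A + 2C = 7.
Subtracting the second from the third: A + 4C = 15.
Solving: C = 4, A = -1, then B = 9.
Therefore x_{13} = -13 + 9 + 4·8192 = 32764.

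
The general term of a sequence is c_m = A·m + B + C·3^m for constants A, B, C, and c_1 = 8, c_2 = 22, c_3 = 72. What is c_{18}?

Plug in m = 1, 2, 3: A + B + 3C = 8; 2A + B + 9C = 22; 3A + B + 27C = 72.
Subtracting the first from the second: A + 6C = 14.
Subtracting the second from the third: A + 18C = 50.
Solving: C = 3, A = -4, then B = 3.
So c_m = -4·m + 3 + 3·3^m; at m=18 this is 1162261398.

1162261398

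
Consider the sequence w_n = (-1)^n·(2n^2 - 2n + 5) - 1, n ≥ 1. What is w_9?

-150

(-1)^9 = -1; 2n^2 - 2n + 5 at n=9 is 149; so w_9 = -150.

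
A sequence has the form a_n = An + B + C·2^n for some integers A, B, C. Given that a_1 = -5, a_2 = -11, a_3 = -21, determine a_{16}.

Plug in n = 1, 2, 3: A + B + 2C = -5; 2A + B + 4C = -11; 3A + B + 8C = -21.
Subtracting the first from the second: A + 2C = -6.
Subtracting the second from the third: A + 4C = -10.
Solving: C = -2, A = -2, then B = 1.
Therefore a_{16} = -32 + 1 + (-2)·65536 = -131103.

-131103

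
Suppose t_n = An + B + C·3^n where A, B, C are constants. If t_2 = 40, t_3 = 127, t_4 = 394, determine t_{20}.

At n = 2, 3, 4: 2A + B + 9C = 40; 3A + B + 27C = 127; 4A + B + 81C = 394.
Subtracting the first from the second: A + 18C = 87.
Subtracting the second from the third: A + 54C = 267.
Solving: C = 5, A = -3, then B = 1.
So t_n = -3·n + 1 + 5·3^n; at n=20 this is 17433921946.

17433921946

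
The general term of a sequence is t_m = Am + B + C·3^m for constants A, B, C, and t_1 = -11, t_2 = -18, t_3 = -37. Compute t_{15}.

Plug in m = 1, 2, 3: A + B + 3C = -11; 2A + B + 9C = -18; 3A + B + 27C = -37.
Subtracting the first from the second: A + 6C = -7.
Subtracting the second from the third: A + 18C = -19.
Solving: C = -1, A = -1, then B = -7.
So t_m = -1·m + (-7) + (-1)·3^m; at m=15 this is -14348929.

-14348929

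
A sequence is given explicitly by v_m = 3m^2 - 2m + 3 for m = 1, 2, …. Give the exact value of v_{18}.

939

v_{18} = 3·18^2 - 2·18 + 3 = 939.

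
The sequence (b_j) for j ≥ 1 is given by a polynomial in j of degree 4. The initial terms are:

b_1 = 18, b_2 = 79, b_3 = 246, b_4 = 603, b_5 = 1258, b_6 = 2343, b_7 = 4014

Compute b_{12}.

1st diffs: 61, 167, 357, 655, 1085, 1671.
2nd diffs: 106, 190, 298, 430, 586.
3rd diffs: 84, 108, 132, 156.
4th diffs: 24, 24, 24 (constant).
So b_j = j^4 + 4j^3 + 4j^2 + 6j + 3.
Evaluating at j = 12 gives b_{12} = 28299.

28299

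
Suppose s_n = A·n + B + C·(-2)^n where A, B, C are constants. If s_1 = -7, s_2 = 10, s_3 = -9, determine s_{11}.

-4049

Write the equations: A + B - 2C = -7; 2A + B + 4C = 10; 3A + B - 8C = -9.
Subtracting the first from the second: A + 6C = 17.
Subtracting the second from the third: A - 12C = -19.
Solving: C = 2, A = 5, then B = -8.
Therefore s_{11} = 55 + (-8) + 2·(-2048) = -4049.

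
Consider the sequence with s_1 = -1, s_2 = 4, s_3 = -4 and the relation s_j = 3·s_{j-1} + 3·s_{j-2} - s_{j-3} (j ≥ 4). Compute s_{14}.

-1336136

s_4 = 1; s_5 = -13; s_6 = -32; …; s_{11} = -25708; s_{12} = -95927; s_{13} = -358021; s_{14} = -1336136.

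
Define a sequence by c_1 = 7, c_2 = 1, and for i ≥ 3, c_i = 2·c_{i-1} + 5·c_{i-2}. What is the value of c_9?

Iterate the recurrence:
c_3 = 37  c_4 = 79  c_5 = 343  c_6 = 1081  c_7 = 3877  c_8 = 13159  c_9 = 45703.

45703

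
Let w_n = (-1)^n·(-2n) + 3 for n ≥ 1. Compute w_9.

21

(-1)^9 = -1; -2n at n=9 is -18; so w_9 = 21.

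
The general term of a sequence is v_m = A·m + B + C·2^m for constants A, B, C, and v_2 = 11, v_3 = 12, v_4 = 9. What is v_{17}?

-130982

Plug in m = 2, 3, 4: 2A + B + 4C = 11; 3A + B + 8C = 12; 4A + B + 16C = 9.
Subtracting the first from the second: A + 4C = 1.
Subtracting the second from the third: A + 8C = -3.
Solving: C = -1, A = 5, then B = 5.
Hence v_{17} = 5·17 + 5 + (-1)·131072 = -130982.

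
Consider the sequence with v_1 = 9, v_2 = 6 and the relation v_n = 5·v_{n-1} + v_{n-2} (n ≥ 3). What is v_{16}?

77252677521

Iterate the recurrence:
v_3 = 39;  v_4 = 201;  v_5 = 1044;  …;  v_{13} = 551776689;  v_{14} = 2865145926;  v_{15} = 14877506319;  v_{16} = 77252677521.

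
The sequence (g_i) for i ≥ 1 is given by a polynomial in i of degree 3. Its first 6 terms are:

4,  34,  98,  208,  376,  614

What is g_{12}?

4184

1st diffs: 30, 64, 110, 168, 238.
2nd diffs: 34, 46, 58, 70.
3rd diffs: 12, 12, 12 (constant).
So g_i = 2i^3 + 5i^2 + i - 4.
Evaluating at i = 12 gives g_{12} = 4184.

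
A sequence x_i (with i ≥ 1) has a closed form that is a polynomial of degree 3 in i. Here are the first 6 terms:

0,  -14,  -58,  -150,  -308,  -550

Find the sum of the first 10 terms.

-8010

1st diffs: -14, -44, -92, -158, -242.
2nd diffs: -30, -48, -66, -84.
3rd diffs: -18, -18, -18 (constant).
Newton forward-difference form: x_i = (-14)·C(i-1,1) + (-30)·C(i-1,2) + (-18)·C(i-1,3).
Continuing: -894, -1358, -1960, -2718.
Summing i = 1..10 (10 terms) gives -8010.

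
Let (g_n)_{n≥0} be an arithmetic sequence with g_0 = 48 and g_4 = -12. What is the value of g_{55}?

Common difference d = (-12 - 48) / (4 - 0) = -15.
g_n = 48 + (n - 0)·(-15).
g_{55} = 48 + 55·(-15) = -777.

-777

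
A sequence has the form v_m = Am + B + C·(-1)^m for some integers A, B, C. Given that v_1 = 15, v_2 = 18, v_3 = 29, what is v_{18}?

130

Plug in m = 1, 2, 3: A + B - C = 15; 2A + B + C = 18; 3A + B - C = 29.
Subtracting the first from the second: A + 2C = 3.
Subtracting the second from the third: A - 2C = 11.
Solving: C = -2, A = 7, then B = 6.
Therefore v_{18} = 126 + 6 + (-2)·1 = 130.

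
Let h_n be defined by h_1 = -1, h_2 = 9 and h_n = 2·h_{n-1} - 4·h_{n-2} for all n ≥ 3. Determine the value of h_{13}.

Applying the relation repeatedly:
h_3 = 22; h_4 = 8; h_5 = -72; …; h_{10} = 512; h_{11} = -4608; h_{12} = -11264; h_{13} = -4096.

-4096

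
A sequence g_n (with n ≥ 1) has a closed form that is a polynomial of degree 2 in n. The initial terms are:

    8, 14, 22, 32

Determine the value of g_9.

1st diffs: 6, 8, 10.
2nd diffs: 2, 2 (constant).
Newton forward-difference form: g_n = 8 + 6·C(n-1,1) + 2·C(n-1,2).
At n = 9: n-1 = 8, so g_9 = 8 + 48 + 56 = 112.

112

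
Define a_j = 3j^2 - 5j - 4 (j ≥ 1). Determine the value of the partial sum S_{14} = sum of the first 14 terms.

Over j = 1..14: Σj = 105, Σj² = 1015.
Total = (3)·1015 + (-5)·105 + (-4)·14 = 2464.

2464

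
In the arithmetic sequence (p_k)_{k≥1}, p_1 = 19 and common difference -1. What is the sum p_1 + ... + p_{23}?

184

p_k = 19 + (k - 1)·(-1).
p_{23} = -3; S = 23·(19 + (-3))/2 = 184.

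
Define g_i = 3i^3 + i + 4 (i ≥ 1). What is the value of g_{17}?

14760

g_{17} = 3·17^3 + 1·17 + 4 = 14760.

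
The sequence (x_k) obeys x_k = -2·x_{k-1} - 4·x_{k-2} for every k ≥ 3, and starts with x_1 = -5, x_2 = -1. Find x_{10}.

Iterate the recurrence:
x_3 = 22;  x_4 = -40;  x_5 = -8;  x_6 = 176;  x_7 = -320;  x_8 = -64;  x_9 = 1408;  x_{10} = -2560.

-2560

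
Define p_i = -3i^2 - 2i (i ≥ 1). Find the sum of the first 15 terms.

-3960

Over i = 1..15: Σi = 120, Σi² = 1240.
Total = (-3)·1240 + (-2)·120 = -3960.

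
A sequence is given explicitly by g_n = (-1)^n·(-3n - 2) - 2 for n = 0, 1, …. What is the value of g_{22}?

(-1)^22 = 1; -3n - 2 at n=22 is -68; so g_{22} = -70.

-70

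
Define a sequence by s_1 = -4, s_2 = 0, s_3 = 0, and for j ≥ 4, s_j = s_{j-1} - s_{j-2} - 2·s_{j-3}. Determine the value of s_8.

-40

s_4 = 8, s_5 = 8, s_6 = 0, s_7 = -24, s_8 = -40.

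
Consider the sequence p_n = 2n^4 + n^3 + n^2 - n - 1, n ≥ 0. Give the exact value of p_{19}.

p_{19} = 2·19^4 + 1·19^3 + 1·19^2 - 1·19 - 1 = 267842.

267842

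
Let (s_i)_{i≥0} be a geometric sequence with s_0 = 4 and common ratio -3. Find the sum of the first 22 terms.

-31381059608

s_i = 4·(-3)^(i-0).
S = 4·((-3)^22 - 1)/(-3 - 1) = 4·(31381059609 - 1)/(-4) = -31381059608.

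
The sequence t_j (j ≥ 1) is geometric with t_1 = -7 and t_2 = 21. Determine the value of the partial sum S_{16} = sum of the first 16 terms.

Common ratio r = -3.
t_j = (-7)·(-3)^(j-1).
S = (-7)·((-3)^16 - 1)/(-3 - 1) = (-7)·(43046721 - 1)/(-4) = 75331760.

75331760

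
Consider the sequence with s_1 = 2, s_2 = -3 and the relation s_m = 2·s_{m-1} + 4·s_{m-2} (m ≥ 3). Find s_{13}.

-155648

Applying the relation repeatedly:
s_3 = 2;  s_4 = -8;  s_5 = -8;  …;  s_{10} = -4608;  s_{11} = -14848;  s_{12} = -48128;  s_{13} = -155648.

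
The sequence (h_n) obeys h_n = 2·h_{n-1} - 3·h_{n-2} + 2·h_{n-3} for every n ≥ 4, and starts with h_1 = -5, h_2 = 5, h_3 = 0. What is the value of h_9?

-80

h_4 = -25;  h_5 = -40;  h_6 = -5;  h_7 = 60;  h_8 = 55;  h_9 = -80.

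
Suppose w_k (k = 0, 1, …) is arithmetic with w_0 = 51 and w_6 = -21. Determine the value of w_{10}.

-69

Common difference d = (-21 - 51) / (6 - 0) = -12.
w_k = 51 + (k - 0)·(-12).
w_{10} = 51 + 10·(-12) = -69.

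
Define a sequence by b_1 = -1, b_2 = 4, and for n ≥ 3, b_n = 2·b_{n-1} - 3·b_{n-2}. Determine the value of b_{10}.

Compute successive terms:
b_3 = 11;  b_4 = 10;  b_5 = -13;  b_6 = -56;  b_7 = -73;  b_8 = 22;  b_9 = 263;  b_{10} = 460.

460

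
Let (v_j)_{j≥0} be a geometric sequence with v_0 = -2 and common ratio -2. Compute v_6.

v_j = (-2)·(-2)^(j-0).
v_6 = (-2)·(-2)^6 = -128.

-128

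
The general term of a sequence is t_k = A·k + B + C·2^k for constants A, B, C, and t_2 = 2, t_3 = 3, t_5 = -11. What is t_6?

Write the equations: 2A + B + 4C = 2; 3A + B + 8C = 3; 5A + B + 32C = -11.
Subtracting the first from the second: A + 4C = 1.
Subtracting the second from the third: 2A + 24C = -14.
Solving: C = -1, A = 5, then B = -4.
So t_k = 5·k + (-4) + (-1)·2^k; at k=6 this is -38.

-38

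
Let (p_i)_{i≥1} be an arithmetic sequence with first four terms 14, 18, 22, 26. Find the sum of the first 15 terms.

630

Common difference d = 4.
p_i = 14 + (i - 1)·4.
p_{15} = 70; S = 15·(14 + 70)/2 = 630.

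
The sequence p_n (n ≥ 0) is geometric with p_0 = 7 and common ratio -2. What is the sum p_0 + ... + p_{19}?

-2446675

p_n = 7·(-2)^(n-0).
S = 7·((-2)^20 - 1)/(-2 - 1) = 7·(1048576 - 1)/(-3) = -2446675.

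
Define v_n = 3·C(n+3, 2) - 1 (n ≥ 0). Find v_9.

197

C(12, 2) = 66, so v_9 = 197.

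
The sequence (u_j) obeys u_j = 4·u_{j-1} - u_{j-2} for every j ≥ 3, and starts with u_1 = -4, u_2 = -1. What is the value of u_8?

u_3 = 0;  u_4 = 1;  u_5 = 4;  u_6 = 15;  u_7 = 56;  u_8 = 209.

209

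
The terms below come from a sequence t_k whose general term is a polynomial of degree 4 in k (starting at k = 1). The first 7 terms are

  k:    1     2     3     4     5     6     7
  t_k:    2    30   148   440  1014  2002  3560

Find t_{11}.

1st diffs: 28, 118, 292, 574, 988, 1558.
2nd diffs: 90, 174, 282, 414, 570.
3rd diffs: 84, 108, 132, 156.
4th diffs: 24, 24, 24 (constant).
Newton forward-difference form: t_k = 2 + 28·C(k-1,1) + 90·C(k-1,2) + 84·C(k-1,3) + 24·C(k-1,4).
At k = 11: k-1 = 10, so t_{11} = 2 + 280 + 4050 + 10080 + 5040 = 19452.

19452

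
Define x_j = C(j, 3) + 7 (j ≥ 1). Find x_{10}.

C(10, 3) = 120, so x_{10} = 127.

127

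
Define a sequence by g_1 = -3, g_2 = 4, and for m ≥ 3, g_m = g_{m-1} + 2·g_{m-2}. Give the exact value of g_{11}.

338

Iterate the recurrence:
g_3 = -2  g_4 = 6  g_5 = 2  g_6 = 14  g_7 = 18  g_8 = 46  g_9 = 82  g_{10} = 174  g_{11} = 338.
(Characteristic roots are 2 and -1.)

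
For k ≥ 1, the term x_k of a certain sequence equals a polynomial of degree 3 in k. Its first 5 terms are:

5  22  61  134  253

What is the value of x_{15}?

1st diffs: 17, 39, 73, 119.
2nd diffs: 22, 34, 46.
3rd diffs: 12, 12 (constant).
Newton forward-difference form: x_k = 5 + 17·C(k-1,1) + 22·C(k-1,2) + 12·C(k-1,3).
At k = 15: k-1 = 14, so x_{15} = 5 + 238 + 2002 + 4368 = 6613.

6613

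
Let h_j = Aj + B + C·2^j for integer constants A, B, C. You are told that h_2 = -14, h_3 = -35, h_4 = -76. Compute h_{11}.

Plug in j = 2, 3, 4: 2A + B + 4C = -14; 3A + B + 8C = -35; 4A + B + 16C = -76.
Subtracting the first from the second: A + 4C = -21.
Subtracting the second from the third: A + 8C = -41.
Solving: C = -5, A = -1, then B = 8.
Hence h_{11} = -1·11 + 8 + (-5)·2048 = -10243.

-10243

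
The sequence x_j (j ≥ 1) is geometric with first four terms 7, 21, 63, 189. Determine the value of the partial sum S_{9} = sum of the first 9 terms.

68887

Common ratio r = 3.
x_j = 7·3^(j-1).
S = 7·(3^9 - 1)/(3 - 1) = 7·(19683 - 1)/(2) = 68887.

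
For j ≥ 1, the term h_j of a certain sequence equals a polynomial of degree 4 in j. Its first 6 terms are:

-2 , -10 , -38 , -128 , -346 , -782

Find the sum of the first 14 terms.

1st diffs: -8, -28, -90, -218, -436.
2nd diffs: -20, -62, -128, -218.
3rd diffs: -42, -66, -90.
4th diffs: -24, -24 (constant).
So h_j = -j^4 + 3j^3 - 3j^2 - 5j + 4.
Continuing: …, -1550, -2788, -4658, -7346, …, h_{14} = -30838.
Summing j = 1..14 (14 terms) gives -98126.

-98126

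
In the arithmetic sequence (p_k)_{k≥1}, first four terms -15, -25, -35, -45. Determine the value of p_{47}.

Common difference d = -10.
p_k = -15 + (k - 1)·(-10).
p_{47} = -15 + 46·(-10) = -475.

-475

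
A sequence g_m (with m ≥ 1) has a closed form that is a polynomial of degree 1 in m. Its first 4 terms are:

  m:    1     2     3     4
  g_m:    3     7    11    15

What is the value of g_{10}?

39

1st diffs: 4, 4, 4 (constant).
So g_m = 4m - 1.
Evaluating at m = 10 gives g_{10} = 39.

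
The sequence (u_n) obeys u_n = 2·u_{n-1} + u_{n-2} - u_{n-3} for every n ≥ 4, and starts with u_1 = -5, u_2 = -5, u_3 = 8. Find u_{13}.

28868

Applying the relation repeatedly:
u_4 = 16  u_5 = 45  u_6 = 98  u_7 = 225  u_8 = 503  u_9 = 1133  u_{10} = 2544  u_{11} = 5718  u_{12} = 12847  u_{13} = 28868.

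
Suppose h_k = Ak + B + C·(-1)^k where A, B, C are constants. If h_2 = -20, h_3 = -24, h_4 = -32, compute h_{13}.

Write the equations: 2A + B + C = -20; 3A + B - C = -24; 4A + B + C = -32.
Subtracting the first from the second: A - 2C = -4.
Subtracting the second from the third: A + 2C = -8.
Solving: C = -1, A = -6, then B = -7.
Therefore h_{13} = -78 + (-7) + (-1)·(-1) = -84.

-84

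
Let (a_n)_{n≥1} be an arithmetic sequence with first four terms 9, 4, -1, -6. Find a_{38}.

Common difference d = -5.
a_n = 9 + (n - 1)·(-5).
a_{38} = 9 + 37·(-5) = -176.

-176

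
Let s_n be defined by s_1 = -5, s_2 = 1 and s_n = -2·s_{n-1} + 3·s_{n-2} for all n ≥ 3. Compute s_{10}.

s_3 = -17;  s_4 = 37;  s_5 = -125;  s_6 = 361;  s_7 = -1097;  s_8 = 3277;  s_9 = -9845;  s_{10} = 29521.
(Characteristic roots are 1 and -3.)

29521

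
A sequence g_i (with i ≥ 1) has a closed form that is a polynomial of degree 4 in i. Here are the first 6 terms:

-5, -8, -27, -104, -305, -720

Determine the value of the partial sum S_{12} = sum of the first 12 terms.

1st diffs: -3, -19, -77, -201, -415.
2nd diffs: -16, -58, -124, -214.
3rd diffs: -42, -66, -90.
4th diffs: -24, -24 (constant).
Newton forward-difference form: g_i = -5 + (-3)·C(i-1,1) + (-16)·C(i-1,2) + (-42)·C(i-1,3) + (-24)·C(i-1,4).
Continuing: …, -1463, -2672, -4509, -7160, …, g_{12} = -15768.
Summing i = 1..12 (12 terms) gives -43576.

-43576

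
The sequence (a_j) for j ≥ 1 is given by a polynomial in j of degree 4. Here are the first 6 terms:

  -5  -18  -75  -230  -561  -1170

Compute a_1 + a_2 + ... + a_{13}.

1st diffs: -13, -57, -155, -331, -609.
2nd diffs: -44, -98, -176, -278.
3rd diffs: -54, -78, -102.
4th diffs: -24, -24 (constant).
So a_j = -j^4 + j^3 - 3j^2 + 4j - 6.
Continuing: …, -2183, -3750, -6045, -9266, …, a_{13} = -26825.
Summing j = 1..13 (13 terms) gives -83161.

-83161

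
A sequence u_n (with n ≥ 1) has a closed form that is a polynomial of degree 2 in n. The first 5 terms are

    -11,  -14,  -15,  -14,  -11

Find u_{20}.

1st diffs: -3, -1, 1, 3.
2nd diffs: 2, 2, 2 (constant).
Newton forward-difference form: u_n = -11 + (-3)·C(n-1,1) + 2·C(n-1,2).
At n = 20: n-1 = 19, so u_{20} = -11 - 57 + 342 = 274.

274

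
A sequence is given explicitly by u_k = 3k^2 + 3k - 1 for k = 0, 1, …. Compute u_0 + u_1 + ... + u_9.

980

Over k = 0..9: Σk = 45, Σk² = 285.
Total = (3)·285 + (3)·45 + (-1)·10 = 980.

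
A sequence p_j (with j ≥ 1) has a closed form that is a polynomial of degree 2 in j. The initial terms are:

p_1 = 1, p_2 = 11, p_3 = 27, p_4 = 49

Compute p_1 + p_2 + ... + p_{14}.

1st diffs: 10, 16, 22.
2nd diffs: 6, 6 (constant).
Newton forward-difference form: p_j = 1 + 10·C(j-1,1) + 6·C(j-1,2).
Continuing: …, 77, 111, 151, 197, …, p_{14} = 599.
Summing j = 1..14 (14 terms) gives 3108.

3108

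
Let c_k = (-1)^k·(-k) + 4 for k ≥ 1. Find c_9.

(-1)^9 = -1; -k at k=9 is -9; so c_9 = 13.

13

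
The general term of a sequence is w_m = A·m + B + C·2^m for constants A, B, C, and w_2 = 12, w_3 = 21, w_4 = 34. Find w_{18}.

262232

Write the equations: 2A + B + 4C = 12; 3A + B + 8C = 21; 4A + B + 16C = 34.
Subtracting the first from the second: A + 4C = 9.
Subtracting the second from the third: A + 8C = 13.
Solving: C = 1, A = 5, then B = -2.
Hence w_{18} = 5·18 + (-2) + 1·262144 = 262232.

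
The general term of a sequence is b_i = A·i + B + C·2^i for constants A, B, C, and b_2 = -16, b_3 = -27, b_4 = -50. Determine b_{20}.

Plug in i = 2, 3, 4: 2A + B + 4C = -16; 3A + B + 8C = -27; 4A + B + 16C = -50.
Subtracting the first from the second: A + 4C = -11.
Subtracting the second from the third: A + 8C = -23.
Solving: C = -3, A = 1, then B = -6.
Hence b_{20} = 1·20 + (-6) + (-3)·1048576 = -3145714.

-3145714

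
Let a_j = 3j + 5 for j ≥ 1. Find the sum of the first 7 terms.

119

Over j = 1..7: Σj = 28.
Total = (3)·28 + (5)·7 = 119.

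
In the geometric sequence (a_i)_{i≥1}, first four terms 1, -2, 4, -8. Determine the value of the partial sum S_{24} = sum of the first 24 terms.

Common ratio r = -2.
a_i = 1·(-2)^(i-1).
S = 1·((-2)^24 - 1)/(-2 - 1) = 1·(16777216 - 1)/(-3) = -5592405.

-5592405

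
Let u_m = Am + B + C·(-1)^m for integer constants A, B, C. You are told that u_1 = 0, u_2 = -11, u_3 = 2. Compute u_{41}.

40

The three given values yield: A + B - C = 0; 2A + B + C = -11; 3A + B - C = 2.
Subtracting the first from the second: A + 2C = -11.
Subtracting the second from the third: A - 2C = 13.
Solving: C = -6, A = 1, then B = -7.
Hence u_{41} = 1·41 + (-7) + (-6)·(-1) = 40.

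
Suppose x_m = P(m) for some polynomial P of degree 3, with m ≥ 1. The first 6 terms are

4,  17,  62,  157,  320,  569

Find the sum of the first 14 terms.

30905

1st diffs: 13, 45, 95, 163, 249.
2nd diffs: 32, 50, 68, 86.
3rd diffs: 18, 18, 18 (constant).
So x_m = 3m^3 - 2m^2 - 2m + 5.
Continuing: …, 922, 1397, 2012, 2785, …, x_{14} = 7817.
Summing m = 1..14 (14 terms) gives 30905.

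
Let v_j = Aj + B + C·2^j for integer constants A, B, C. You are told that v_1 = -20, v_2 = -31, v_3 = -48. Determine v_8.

The three given values yield: A + B + 2C = -20; 2A + B + 4C = -31; 3A + B + 8C = -48.
Subtracting the first from the second: A + 2C = -11.
Subtracting the second from the third: A + 4C = -17.
Solving: C = -3, A = -5, then B = -9.
So v_j = -5·j + (-9) + (-3)·2^j; at j=8 this is -817.

-817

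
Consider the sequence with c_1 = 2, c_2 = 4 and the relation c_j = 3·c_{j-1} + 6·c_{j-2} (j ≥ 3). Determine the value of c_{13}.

57305232

Iterate the recurrence:
c_3 = 24;  c_4 = 96;  c_5 = 432;  …;  c_{10} = 685584;  c_{11} = 2997648;  c_{12} = 13106448;  c_{13} = 57305232.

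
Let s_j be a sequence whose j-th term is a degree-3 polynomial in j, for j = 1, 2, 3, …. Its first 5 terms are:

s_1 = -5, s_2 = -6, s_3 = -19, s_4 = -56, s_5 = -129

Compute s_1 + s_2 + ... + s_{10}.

-4055

1st diffs: -1, -13, -37, -73.
2nd diffs: -12, -24, -36.
3rd diffs: -12, -12 (constant).
So s_j = -2j^3 + 6j^2 - 5j - 4.
Continuing: …, -250, -431, -684, -1021, …, s_{10} = -1454.
Summing j = 1..10 (10 terms) gives -4055.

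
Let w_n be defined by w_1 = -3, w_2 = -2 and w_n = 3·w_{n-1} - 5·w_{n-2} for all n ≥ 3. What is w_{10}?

Iterate the recurrence:
w_3 = 9;  w_4 = 37;  w_5 = 66;  w_6 = 13;  w_7 = -291;  w_8 = -938;  w_9 = -1359;  w_{10} = 613.

613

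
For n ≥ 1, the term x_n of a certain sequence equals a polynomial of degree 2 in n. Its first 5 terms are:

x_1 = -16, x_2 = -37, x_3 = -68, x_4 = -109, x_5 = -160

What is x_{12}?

1st diffs: -21, -31, -41, -51.
2nd diffs: -10, -10, -10 (constant).
Newton forward-difference form: x_n = -16 + (-21)·C(n-1,1) + (-10)·C(n-1,2).
At n = 12: n-1 = 11, so x_{12} = -16 - 231 - 550 = -797.

-797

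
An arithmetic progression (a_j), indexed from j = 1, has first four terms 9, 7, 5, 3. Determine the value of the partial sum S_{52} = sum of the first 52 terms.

-2184

Common difference d = -2.
a_j = 9 + (j - 1)·(-2).
a_{52} = -93; S = 52·(9 + (-93))/2 = -2184.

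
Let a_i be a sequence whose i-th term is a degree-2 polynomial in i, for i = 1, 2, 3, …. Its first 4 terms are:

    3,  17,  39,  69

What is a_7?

1st diffs: 14, 22, 30.
2nd diffs: 8, 8 (constant).
Newton forward-difference form: a_i = 3 + 14·C(i-1,1) + 8·C(i-1,2).
At i = 7: i-1 = 6, so a_7 = 3 + 84 + 120 = 207.

207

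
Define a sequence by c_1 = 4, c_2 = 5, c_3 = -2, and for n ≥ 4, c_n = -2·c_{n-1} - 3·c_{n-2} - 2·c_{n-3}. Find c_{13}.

-398

Iterate the recurrence:
c_4 = -19;  c_5 = 34;  c_6 = -7;  c_7 = -50;  c_8 = 53;  c_9 = 58;  c_{10} = -175;  c_{11} = 70;  c_{12} = 269;  c_{13} = -398.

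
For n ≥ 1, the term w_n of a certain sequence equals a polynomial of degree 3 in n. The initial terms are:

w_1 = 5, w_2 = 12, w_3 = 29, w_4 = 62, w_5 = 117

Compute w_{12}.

1st diffs: 7, 17, 33, 55.
2nd diffs: 10, 16, 22.
3rd diffs: 6, 6 (constant).
Newton forward-difference form: w_n = 5 + 7·C(n-1,1) + 10·C(n-1,2) + 6·C(n-1,3).
At n = 12: n-1 = 11, so w_{12} = 5 + 77 + 550 + 990 = 1622.

1622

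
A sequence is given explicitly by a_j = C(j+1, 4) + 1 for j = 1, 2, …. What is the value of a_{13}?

1002

C(14, 4) = 1001, so a_{13} = 1002.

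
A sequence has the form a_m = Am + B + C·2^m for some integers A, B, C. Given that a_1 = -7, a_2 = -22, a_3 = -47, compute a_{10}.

-5162

At m = 1, 2, 3: A + B + 2C = -7; 2A + B + 4C = -22; 3A + B + 8C = -47.
Subtracting the first from the second: A + 2C = -15.
Subtracting the second from the third: A + 4C = -25.
Solving: C = -5, A = -5, then B = 8.
So a_m = -5·m + 8 + (-5)·2^m; at m=10 this is -5162.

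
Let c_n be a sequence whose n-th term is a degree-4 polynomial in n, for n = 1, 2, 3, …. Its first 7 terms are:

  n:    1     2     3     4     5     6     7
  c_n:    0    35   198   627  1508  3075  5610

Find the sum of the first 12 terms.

136796

1st diffs: 35, 163, 429, 881, 1567, 2535.
2nd diffs: 128, 266, 452, 686, 968.
3rd diffs: 138, 186, 234, 282.
4th diffs: 48, 48, 48 (constant).
Newton forward-difference form: c_n = 35·C(n-1,1) + 128·C(n-1,2) + 138·C(n-1,3) + 48·C(n-1,4).
Continuing: …, 9443, 14952, 22563, 32750, …, c_{12} = 46035.
Summing n = 1..12 (12 terms) gives 136796.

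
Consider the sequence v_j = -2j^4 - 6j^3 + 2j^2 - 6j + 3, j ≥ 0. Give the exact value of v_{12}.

v_{12} = -2·12^4 - 6·12^3 + 2·12^2 - 6·12 + 3 = -51621.

-51621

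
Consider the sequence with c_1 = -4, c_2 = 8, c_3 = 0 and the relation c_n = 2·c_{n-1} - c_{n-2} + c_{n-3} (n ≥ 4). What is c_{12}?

-640

Compute successive terms:
c_4 = -12; c_5 = -16; c_6 = -20; c_7 = -36; c_8 = -68; c_9 = -120; c_{10} = -208; c_{11} = -364; c_{12} = -640.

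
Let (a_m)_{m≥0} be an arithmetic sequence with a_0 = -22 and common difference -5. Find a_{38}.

a_m = -22 + (m - 0)·(-5).
a_{38} = -22 + 38·(-5) = -212.

-212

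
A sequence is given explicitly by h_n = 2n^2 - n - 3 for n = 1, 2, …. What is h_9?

h_9 = 2·9^2 - 1·9 - 3 = 150.

150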